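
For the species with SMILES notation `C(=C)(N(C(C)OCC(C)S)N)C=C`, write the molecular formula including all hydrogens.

C9H18N2OS

Heavy atoms from the SMILES: 9 C, 2 N, 1 O, 1 S.
Implicit hydrogens by atom environment:
  3 × C: 2 H each → 6
  3 × C: 1 H each → 3
  2 × C: 3 H each → 6
  1 × C: no H
  1 × N: 2 H
  1 × N: no H
  1 × O: no H
  1 × S: 1 H
  Total hydrogens = 18.
Molecular formula: C9H18N2OS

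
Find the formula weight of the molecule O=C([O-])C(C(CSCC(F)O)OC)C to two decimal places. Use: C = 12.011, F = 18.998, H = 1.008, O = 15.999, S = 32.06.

Molecular formula: C8H14FO4S-.
M = 8×12.011 + 1×18.998 + 14×1.008 + 4×15.999 + 1×32.06 = 225.25 g/mol.

225.25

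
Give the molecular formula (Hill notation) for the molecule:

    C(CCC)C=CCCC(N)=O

C9H17NO

Heavy atoms from the SMILES: 9 C, 1 N, 1 O.
Implicit hydrogens by atom environment:
  5 × C: 2 H each → 10
  2 × C: 1 H each → 2
  1 × C: 3 H
  1 × C: no H
  1 × N: 2 H
  1 × O: no H
  Total hydrogens = 17.
Molecular formula: C9H17NO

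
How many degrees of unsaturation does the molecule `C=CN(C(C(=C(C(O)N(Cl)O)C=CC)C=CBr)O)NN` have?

Molecular formula from the SMILES: C11H18BrClN4O3.
DoU = (2C + 2 + N − H − X)/2 = (2·11 + 2 + 4 − 18 − 2)/2 = 8/2 = 4.
(Structurally: 0 ring(s) + 4 π bond(s) = 4.)

4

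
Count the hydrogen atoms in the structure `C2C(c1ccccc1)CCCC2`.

Hydrogens are implicit in SMILES; fill each atom to its normal valence:
  5 × C: 2 H each → 10
  5 × C (aromatic): 1 H each → 5
  1 × C: 1 H
  1 × C (aromatic): no H
  Total hydrogens = 16.

16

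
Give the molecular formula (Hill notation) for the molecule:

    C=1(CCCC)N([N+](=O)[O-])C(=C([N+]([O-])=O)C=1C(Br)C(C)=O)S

Heavy atoms from the SMILES: 1 Br, 11 C, 3 N, 5 O, 1 S.
Implicit hydrogens by atom environment:
  4 × C (aromatic): no H
  3 × C: 2 H each → 6
  3 × O: no H
  2 × C: 3 H each → 6
  2 × N (charge +1): no H
  2 × O (charge -1): no H
  1 × Br: no H
  1 × C: 1 H
  1 × C: no H
  1 × N (aromatic): no H
  1 × S: 1 H
  Total hydrogens = 14.
Molecular formula: C11H14BrN3O5S

C11H14BrN3O5S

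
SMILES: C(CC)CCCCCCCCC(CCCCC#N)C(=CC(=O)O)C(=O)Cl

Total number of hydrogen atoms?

34

Hydrogens are implicit in SMILES; fill each atom to its normal valence:
  14 × C: 2 H each → 28
  4 × C: no H
  2 × C: 1 H each → 2
  2 × O: no H
  1 × C: 3 H
  1 × Cl: no H
  1 × N: no H
  1 × O: 1 H
  Total hydrogens = 34.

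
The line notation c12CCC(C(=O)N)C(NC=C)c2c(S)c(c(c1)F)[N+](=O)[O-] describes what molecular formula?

C13H14FN3O3S

Heavy atoms from the SMILES: 13 C, 1 F, 3 N, 3 O, 1 S.
Implicit hydrogens by atom environment:
  5 × C (aromatic): no H
  3 × C: 2 H each → 6
  3 × C: 1 H each → 3
  2 × O: no H
  1 × C (aromatic): 1 H
  1 × C: no H
  1 × F: no H
  1 × N: 2 H
  1 × N: 1 H
  1 × N (charge +1): no H
  1 × O (charge -1): no H
  1 × S: 1 H
  Total hydrogens = 14.
Molecular formula: C13H14FN3O3S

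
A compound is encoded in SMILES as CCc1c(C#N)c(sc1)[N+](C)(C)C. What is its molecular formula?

Heavy atoms from the SMILES: 10 C, 2 N, 1 S.
Implicit hydrogens by atom environment:
  4 × C: 3 H each → 12
  3 × C (aromatic): no H
  1 × C: 2 H
  1 × C (aromatic): 1 H
  1 × C: no H
  1 × N (charge +1): no H
  1 × N: no H
  1 × S (aromatic): no H
  Total hydrogens = 15.
Net charge +1.
Molecular formula: C10H15N2S+

C10H15N2S+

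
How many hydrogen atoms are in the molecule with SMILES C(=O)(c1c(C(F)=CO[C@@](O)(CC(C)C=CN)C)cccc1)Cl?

Hydrogens are implicit in SMILES; fill each atom to its normal valence:
  4 × C: 1 H each → 4
  4 × C (aromatic): 1 H each → 4
  3 × C: no H
  2 × C: 3 H each → 6
  2 × C (aromatic): no H
  2 × O: no H
  1 × C: 2 H
  1 × Cl: no H
  1 × F: no H
  1 × N: 2 H
  1 × O: 1 H
  Total hydrogens = 19.

19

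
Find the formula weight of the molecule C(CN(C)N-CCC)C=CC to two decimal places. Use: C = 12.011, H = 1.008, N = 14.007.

Molecular formula: C9H20N2.
M = 9×12.011 + 20×1.008 + 2×14.007 = 156.27 g/mol.

156.27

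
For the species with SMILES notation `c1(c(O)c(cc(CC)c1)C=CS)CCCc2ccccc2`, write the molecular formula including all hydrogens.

C19H22OS

Heavy atoms from the SMILES: 19 C, 1 O, 1 S.
Implicit hydrogens by atom environment:
  7 × C (aromatic): 1 H each → 7
  5 × C (aromatic): no H
  4 × C: 2 H each → 8
  2 × C: 1 H each → 2
  1 × C: 3 H
  1 × O: 1 H
  1 × S: 1 H
  Total hydrogens = 22.
Molecular formula: C19H22OS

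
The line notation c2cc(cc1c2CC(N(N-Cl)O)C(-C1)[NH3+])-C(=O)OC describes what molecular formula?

Heavy atoms from the SMILES: 12 C, 1 Cl, 3 N, 3 O.
Implicit hydrogens by atom environment:
  3 × C (aromatic): 1 H each → 3
  3 × C (aromatic): no H
  2 × C: 2 H each → 4
  2 × C: 1 H each → 2
  2 × O: no H
  1 × C: 3 H
  1 × C: no H
  1 × Cl: no H
  1 × N (charge +1): 3 H
  1 × N: 1 H
  1 × N: no H
  1 × O: 1 H
  Total hydrogens = 17.
Net charge +1.
Molecular formula: C12H17ClN3O3+

C12H17ClN3O3+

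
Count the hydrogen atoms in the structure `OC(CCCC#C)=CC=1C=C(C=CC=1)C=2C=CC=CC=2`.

18

Hydrogens are implicit in SMILES; fill each atom to its normal valence:
  9 × C (aromatic): 1 H each → 9
  3 × C: 2 H each → 6
  3 × C (aromatic): no H
  2 × C: 1 H each → 2
  2 × C: no H
  1 × O: 1 H
  Total hydrogens = 18.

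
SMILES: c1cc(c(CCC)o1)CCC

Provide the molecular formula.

Heavy atoms from the SMILES: 10 C, 1 O.
Implicit hydrogens by atom environment:
  4 × C: 2 H each → 8
  2 × C: 3 H each → 6
  2 × C (aromatic): 1 H each → 2
  2 × C (aromatic): no H
  1 × O (aromatic): no H
  Total hydrogens = 16.
Molecular formula: C10H16O

C10H16O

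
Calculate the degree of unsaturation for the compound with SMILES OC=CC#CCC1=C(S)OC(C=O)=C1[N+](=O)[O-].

Molecular formula from the SMILES: C10H7NO5S.
DoU = (2C + 2 + N − H − X)/2 = (2·10 + 2 + 1 − 7 − 0)/2 = 16/2 = 8.
(Structurally: 1 ring(s) + 7 π bond(s) = 8.)

8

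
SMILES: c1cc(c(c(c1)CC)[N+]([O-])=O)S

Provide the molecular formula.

C8H9NO2S

Heavy atoms from the SMILES: 8 C, 1 N, 2 O, 1 S.
Implicit hydrogens by atom environment:
  3 × C (aromatic): 1 H each → 3
  3 × C (aromatic): no H
  1 × C: 3 H
  1 × C: 2 H
  1 × N (charge +1): no H
  1 × O: no H
  1 × O (charge -1): no H
  1 × S: 1 H
  Total hydrogens = 9.
Molecular formula: C8H9NO2S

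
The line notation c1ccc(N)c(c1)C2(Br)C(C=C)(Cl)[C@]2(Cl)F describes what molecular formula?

Heavy atoms from the SMILES: 1 Br, 11 C, 2 Cl, 1 F, 1 N.
Implicit hydrogens by atom environment:
  4 × C (aromatic): 1 H each → 4
  3 × C: no H
  2 × C (aromatic): no H
  2 × Cl: no H
  1 × Br: no H
  1 × C: 2 H
  1 × C: 1 H
  1 × F: no H
  1 × N: 2 H
  Total hydrogens = 9.
Molecular formula: C11H9BrCl2FN

C11H9BrCl2FN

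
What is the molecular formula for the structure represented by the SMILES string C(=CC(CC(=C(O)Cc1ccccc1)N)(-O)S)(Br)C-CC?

Heavy atoms from the SMILES: 1 Br, 16 C, 1 N, 2 O, 1 S.
Implicit hydrogens by atom environment:
  5 × C (aromatic): 1 H each → 5
  4 × C: 2 H each → 8
  4 × C: no H
  2 × O: 1 H each → 2
  1 × Br: no H
  1 × C: 3 H
  1 × C: 1 H
  1 × C (aromatic): no H
  1 × N: 2 H
  1 × S: 1 H
  Total hydrogens = 22.
Molecular formula: C16H22BrNO2S

C16H22BrNO2S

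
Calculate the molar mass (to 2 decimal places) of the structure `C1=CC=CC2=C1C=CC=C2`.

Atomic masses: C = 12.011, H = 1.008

128.17

Molecular formula: C10H8.
M = 10×12.011 + 8×1.008 = 128.17 g/mol.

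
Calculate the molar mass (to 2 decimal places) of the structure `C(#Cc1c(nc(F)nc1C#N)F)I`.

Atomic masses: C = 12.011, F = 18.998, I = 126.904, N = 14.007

291.00

Molecular formula: C7F2IN3.
M = 7×12.011 + 2×18.998 + 1×126.904 + 3×14.007 = 291.00 g/mol.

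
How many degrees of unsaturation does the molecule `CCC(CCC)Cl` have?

0

Molecular formula from the SMILES: C6H13Cl.
DoU = (2C + 2 + N − H − X)/2 = (2·6 + 2 + 0 − 13 − 1)/2 = 0/2 = 0.
(Structurally: 0 ring(s) + 0 π bond(s) = 0.)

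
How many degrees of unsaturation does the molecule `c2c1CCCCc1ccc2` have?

5

Molecular formula from the SMILES: C10H12.
DoU = (2C + 2 + N − H − X)/2 = (2·10 + 2 + 0 − 12 − 0)/2 = 10/2 = 5.
(Structurally: 2 ring(s) + 3 π bond(s) = 5.)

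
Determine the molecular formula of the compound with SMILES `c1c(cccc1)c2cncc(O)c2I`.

C11H8INO

Heavy atoms from the SMILES: 11 C, 1 I, 1 N, 1 O.
Implicit hydrogens by atom environment:
  7 × C (aromatic): 1 H each → 7
  4 × C (aromatic): no H
  1 × I: no H
  1 × N (aromatic): no H
  1 × O: 1 H
  Total hydrogens = 8.
Molecular formula: C11H8INO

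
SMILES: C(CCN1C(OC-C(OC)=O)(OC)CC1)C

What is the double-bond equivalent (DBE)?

Molecular formula from the SMILES: C11H21NO4.
DoU = (2C + 2 + N − H − X)/2 = (2·11 + 2 + 1 − 21 − 0)/2 = 4/2 = 2.
(Structurally: 1 ring(s) + 1 π bond(s) = 2.)

2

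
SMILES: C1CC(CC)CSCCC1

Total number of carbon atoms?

9

The symbol for carbon appears 9 times in the SMILES.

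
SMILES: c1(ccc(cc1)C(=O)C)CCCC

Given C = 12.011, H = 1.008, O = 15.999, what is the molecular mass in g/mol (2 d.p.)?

176.26

Molecular formula: C12H16O.
M = 12×12.011 + 16×1.008 + 1×15.999 = 176.26 g/mol.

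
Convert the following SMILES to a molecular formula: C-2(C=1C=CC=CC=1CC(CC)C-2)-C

Heavy atoms from the SMILES: 13 C.
Implicit hydrogens by atom environment:
  4 × C (aromatic): 1 H each → 4
  3 × C: 2 H each → 6
  2 × C: 3 H each → 6
  2 × C: 1 H each → 2
  2 × C (aromatic): no H
  Total hydrogens = 18.
Molecular formula: C13H18

C13H18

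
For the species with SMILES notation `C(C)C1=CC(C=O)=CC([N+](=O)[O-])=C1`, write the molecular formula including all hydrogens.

C9H9NO3

Heavy atoms from the SMILES: 9 C, 1 N, 3 O.
Implicit hydrogens by atom environment:
  3 × C (aromatic): 1 H each → 3
  3 × C (aromatic): no H
  2 × O: no H
  1 × C: 3 H
  1 × C: 2 H
  1 × C: 1 H
  1 × N (charge +1): no H
  1 × O (charge -1): no H
  Total hydrogens = 9.
Molecular formula: C9H9NO3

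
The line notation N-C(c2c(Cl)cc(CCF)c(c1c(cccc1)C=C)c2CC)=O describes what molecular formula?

Heavy atoms from the SMILES: 19 C, 1 Cl, 1 F, 1 N, 1 O.
Implicit hydrogens by atom environment:
  7 × C (aromatic): no H
  5 × C (aromatic): 1 H each → 5
  4 × C: 2 H each → 8
  1 × C: 3 H
  1 × C: 1 H
  1 × C: no H
  1 × Cl: no H
  1 × F: no H
  1 × N: 2 H
  1 × O: no H
  Total hydrogens = 19.
Molecular formula: C19H19ClFNO

C19H19ClFNO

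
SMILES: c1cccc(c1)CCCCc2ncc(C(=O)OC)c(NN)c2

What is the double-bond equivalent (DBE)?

9

Molecular formula from the SMILES: C17H21N3O2.
DoU = (2C + 2 + N − H − X)/2 = (2·17 + 2 + 3 − 21 − 0)/2 = 18/2 = 9.
(Structurally: 2 ring(s) + 7 π bond(s) = 9.)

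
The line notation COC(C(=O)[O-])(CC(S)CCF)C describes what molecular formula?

C8H14FO3S-

Heavy atoms from the SMILES: 8 C, 1 F, 3 O, 1 S.
Implicit hydrogens by atom environment:
  3 × C: 2 H each → 6
  2 × C: 3 H each → 6
  2 × C: no H
  2 × O: no H
  1 × C: 1 H
  1 × F: no H
  1 × O (charge -1): no H
  1 × S: 1 H
  Total hydrogens = 14.
Net charge -1.
Molecular formula: C8H14FO3S-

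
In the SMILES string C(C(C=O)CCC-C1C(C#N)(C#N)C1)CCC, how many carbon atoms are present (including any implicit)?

14

The symbol for carbon appears 14 times in the SMILES.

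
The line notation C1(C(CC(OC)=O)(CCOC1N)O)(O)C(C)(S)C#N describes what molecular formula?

Heavy atoms from the SMILES: 11 C, 2 N, 5 O, 1 S.
Implicit hydrogens by atom environment:
  5 × C: no H
  3 × C: 2 H each → 6
  3 × O: no H
  2 × C: 3 H each → 6
  2 × O: 1 H each → 2
  1 × C: 1 H
  1 × N: 2 H
  1 × N: no H
  1 × S: 1 H
  Total hydrogens = 18.
Molecular formula: C11H18N2O5S

C11H18N2O5S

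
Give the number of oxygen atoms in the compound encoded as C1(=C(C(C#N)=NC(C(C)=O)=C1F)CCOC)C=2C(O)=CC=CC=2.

3

The symbol for oxygen appears 3 times in the SMILES.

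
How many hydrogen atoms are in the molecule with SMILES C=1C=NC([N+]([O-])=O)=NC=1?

Hydrogens are implicit in SMILES; fill each atom to its normal valence:
  3 × C (aromatic): 1 H each → 3
  2 × N (aromatic): no H
  1 × C (aromatic): no H
  1 × N (charge +1): no H
  1 × O: no H
  1 × O (charge -1): no H
  Total hydrogens = 3.

3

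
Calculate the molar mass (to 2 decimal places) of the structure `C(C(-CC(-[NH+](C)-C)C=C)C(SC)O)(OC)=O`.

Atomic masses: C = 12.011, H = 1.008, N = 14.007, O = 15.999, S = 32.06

Molecular formula: C11H22NO3S+.
M = 11×12.011 + 22×1.008 + 1×14.007 + 3×15.999 + 1×32.06 = 248.36 g/mol.

248.36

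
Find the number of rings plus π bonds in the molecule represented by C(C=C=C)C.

2

Molecular formula from the SMILES: C5H8.
DoU = (2C + 2 + N − H − X)/2 = (2·5 + 2 + 0 − 8 − 0)/2 = 4/2 = 2.
(Structurally: 0 ring(s) + 2 π bond(s) = 2.)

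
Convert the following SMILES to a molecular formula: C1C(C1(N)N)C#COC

Heavy atoms from the SMILES: 6 C, 2 N, 1 O.
Implicit hydrogens by atom environment:
  3 × C: no H
  2 × N: 2 H each → 4
  1 × C: 3 H
  1 × C: 2 H
  1 × C: 1 H
  1 × O: no H
  Total hydrogens = 10.
Molecular formula: C6H10N2O

C6H10N2O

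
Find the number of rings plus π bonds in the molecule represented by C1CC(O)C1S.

Molecular formula from the SMILES: C4H8OS.
DoU = (2C + 2 + N − H − X)/2 = (2·4 + 2 + 0 − 8 − 0)/2 = 2/2 = 1.
(Structurally: 1 ring(s) + 0 π bond(s) = 1.)

1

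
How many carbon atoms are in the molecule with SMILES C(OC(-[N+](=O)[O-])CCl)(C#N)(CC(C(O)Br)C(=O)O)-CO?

9

The symbol for carbon appears 9 times in the SMILES. (Cl is a single chlorine, not C + l.)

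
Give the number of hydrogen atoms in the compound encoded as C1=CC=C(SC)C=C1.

Hydrogens are implicit in SMILES; fill each atom to its normal valence:
  5 × C (aromatic): 1 H each → 5
  1 × C: 3 H
  1 × C (aromatic): no H
  1 × S: no H
  Total hydrogens = 8.

8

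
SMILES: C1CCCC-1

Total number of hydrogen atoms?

Hydrogens are implicit in SMILES; fill each atom to its normal valence:
  5 × C: 2 H each → 10
  Total hydrogens = 10.

10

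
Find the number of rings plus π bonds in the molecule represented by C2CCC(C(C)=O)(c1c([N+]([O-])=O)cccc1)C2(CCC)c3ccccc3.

11

Molecular formula from the SMILES: C22H25NO3.
DoU = (2C + 2 + N − H − X)/2 = (2·22 + 2 + 1 − 25 − 0)/2 = 22/2 = 11.
(Structurally: 3 ring(s) + 8 π bond(s) = 11.)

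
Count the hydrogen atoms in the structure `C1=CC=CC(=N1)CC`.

9

Hydrogens are implicit in SMILES; fill each atom to its normal valence:
  4 × C (aromatic): 1 H each → 4
  1 × C: 3 H
  1 × C: 2 H
  1 × C (aromatic): no H
  1 × N (aromatic): no H
  Total hydrogens = 9.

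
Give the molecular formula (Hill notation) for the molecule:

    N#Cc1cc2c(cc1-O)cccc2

C11H7NO

Heavy atoms from the SMILES: 11 C, 1 N, 1 O.
Implicit hydrogens by atom environment:
  6 × C (aromatic): 1 H each → 6
  4 × C (aromatic): no H
  1 × C: no H
  1 × N: no H
  1 × O: 1 H
  Total hydrogens = 7.
Molecular formula: C11H7NO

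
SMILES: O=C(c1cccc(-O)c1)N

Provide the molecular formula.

Heavy atoms from the SMILES: 7 C, 1 N, 2 O.
Implicit hydrogens by atom environment:
  4 × C (aromatic): 1 H each → 4
  2 × C (aromatic): no H
  1 × C: no H
  1 × N: 2 H
  1 × O: 1 H
  1 × O: no H
  Total hydrogens = 7.
Molecular formula: C7H7NO2

C7H7NO2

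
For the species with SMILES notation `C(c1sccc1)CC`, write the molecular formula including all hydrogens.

Heavy atoms from the SMILES: 7 C, 1 S.
Implicit hydrogens by atom environment:
  3 × C (aromatic): 1 H each → 3
  2 × C: 2 H each → 4
  1 × C: 3 H
  1 × C (aromatic): no H
  1 × S (aromatic): no H
  Total hydrogens = 10.
Molecular formula: C7H10S

C7H10S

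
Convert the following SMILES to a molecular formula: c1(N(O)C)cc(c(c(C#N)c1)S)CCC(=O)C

C12H14N2O2S

Heavy atoms from the SMILES: 12 C, 2 N, 2 O, 1 S.
Implicit hydrogens by atom environment:
  4 × C (aromatic): no H
  2 × C: 3 H each → 6
  2 × C: 2 H each → 4
  2 × C (aromatic): 1 H each → 2
  2 × C: no H
  2 × N: no H
  1 × O: 1 H
  1 × O: no H
  1 × S: 1 H
  Total hydrogens = 14.
Molecular formula: C12H14N2O2S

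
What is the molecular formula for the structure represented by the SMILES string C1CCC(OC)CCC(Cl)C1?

C9H17ClO

Heavy atoms from the SMILES: 9 C, 1 Cl, 1 O.
Implicit hydrogens by atom environment:
  6 × C: 2 H each → 12
  2 × C: 1 H each → 2
  1 × C: 3 H
  1 × Cl: no H
  1 × O: no H
  Total hydrogens = 17.
Molecular formula: C9H17ClO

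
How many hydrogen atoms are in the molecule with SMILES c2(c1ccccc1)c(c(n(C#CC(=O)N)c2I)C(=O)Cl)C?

Hydrogens are implicit in SMILES; fill each atom to its normal valence:
  5 × C (aromatic): 1 H each → 5
  5 × C (aromatic): no H
  4 × C: no H
  2 × O: no H
  1 × C: 3 H
  1 × Cl: no H
  1 × I: no H
  1 × N: 2 H
  1 × N (aromatic): no H
  Total hydrogens = 10.

10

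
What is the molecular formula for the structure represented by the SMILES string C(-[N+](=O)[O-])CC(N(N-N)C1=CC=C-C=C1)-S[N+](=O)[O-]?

C9H13N5O4S

Heavy atoms from the SMILES: 9 C, 5 N, 4 O, 1 S.
Implicit hydrogens by atom environment:
  5 × C (aromatic): 1 H each → 5
  2 × C: 2 H each → 4
  2 × N (charge +1): no H
  2 × O: no H
  2 × O (charge -1): no H
  1 × C: 1 H
  1 × C (aromatic): no H
  1 × N: 2 H
  1 × N: 1 H
  1 × N: no H
  1 × S: no H
  Total hydrogens = 13.
Molecular formula: C9H13N5O4S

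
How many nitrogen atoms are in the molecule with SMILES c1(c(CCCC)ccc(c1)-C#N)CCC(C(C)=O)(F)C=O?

The symbol for nitrogen appears 1 time in the SMILES.

1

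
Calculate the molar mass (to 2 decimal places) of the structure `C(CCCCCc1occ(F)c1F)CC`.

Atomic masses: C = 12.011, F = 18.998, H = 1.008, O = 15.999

216.27

Molecular formula: C12H18F2O.
M = 12×12.011 + 2×18.998 + 18×1.008 + 1×15.999 = 216.27 g/mol.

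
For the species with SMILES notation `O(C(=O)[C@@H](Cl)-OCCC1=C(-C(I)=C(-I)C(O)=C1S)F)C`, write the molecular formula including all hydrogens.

Heavy atoms from the SMILES: 11 C, 1 Cl, 1 F, 2 I, 4 O, 1 S.
Implicit hydrogens by atom environment:
  6 × C (aromatic): no H
  3 × O: no H
  2 × C: 2 H each → 4
  2 × I: no H
  1 × C: 3 H
  1 × C: 1 H
  1 × C: no H
  1 × Cl: no H
  1 × F: no H
  1 × O: 1 H
  1 × S: 1 H
  Total hydrogens = 10.
Molecular formula: C11H10ClFI2O4S

C11H10ClFI2O4S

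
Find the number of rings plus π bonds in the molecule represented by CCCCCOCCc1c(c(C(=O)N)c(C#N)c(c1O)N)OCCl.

7

Molecular formula from the SMILES: C16H22ClN3O4.
DoU = (2C + 2 + N − H − X)/2 = (2·16 + 2 + 3 − 22 − 1)/2 = 14/2 = 7.
(Structurally: 1 ring(s) + 6 π bond(s) = 7.)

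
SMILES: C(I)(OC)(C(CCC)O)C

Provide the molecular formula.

C7H15IO2

Heavy atoms from the SMILES: 7 C, 1 I, 2 O.
Implicit hydrogens by atom environment:
  3 × C: 3 H each → 9
  2 × C: 2 H each → 4
  1 × C: 1 H
  1 × C: no H
  1 × I: no H
  1 × O: 1 H
  1 × O: no H
  Total hydrogens = 15.
Molecular formula: C7H15IO2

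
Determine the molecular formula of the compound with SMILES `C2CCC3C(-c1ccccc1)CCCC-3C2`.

Heavy atoms from the SMILES: 16 C.
Implicit hydrogens by atom environment:
  7 × C: 2 H each → 14
  5 × C (aromatic): 1 H each → 5
  3 × C: 1 H each → 3
  1 × C (aromatic): no H
  Total hydrogens = 22.
Molecular formula: C16H22

C16H22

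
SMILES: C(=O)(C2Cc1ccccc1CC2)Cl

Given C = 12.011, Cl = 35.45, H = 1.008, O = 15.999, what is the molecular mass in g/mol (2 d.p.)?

Molecular formula: C11H11ClO.
M = 11×12.011 + 1×35.45 + 11×1.008 + 1×15.999 = 194.66 g/mol.

194.66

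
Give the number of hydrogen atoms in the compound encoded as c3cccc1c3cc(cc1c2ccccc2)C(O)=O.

Hydrogens are implicit in SMILES; fill each atom to its normal valence:
  11 × C (aromatic): 1 H each → 11
  5 × C (aromatic): no H
  1 × C: no H
  1 × O: 1 H
  1 × O: no H
  Total hydrogens = 12.

12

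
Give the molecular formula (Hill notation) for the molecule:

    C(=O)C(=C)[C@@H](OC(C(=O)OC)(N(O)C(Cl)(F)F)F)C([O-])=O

Heavy atoms from the SMILES: 9 C, 1 Cl, 3 F, 1 N, 7 O.
Implicit hydrogens by atom environment:
  5 × C: no H
  5 × O: no H
  3 × F: no H
  2 × C: 1 H each → 2
  1 × C: 3 H
  1 × C: 2 H
  1 × Cl: no H
  1 × N: no H
  1 × O: 1 H
  1 × O (charge -1): no H
  Total hydrogens = 8.
Net charge -1.
Molecular formula: C9H8ClF3NO7-

C9H8ClF3NO7-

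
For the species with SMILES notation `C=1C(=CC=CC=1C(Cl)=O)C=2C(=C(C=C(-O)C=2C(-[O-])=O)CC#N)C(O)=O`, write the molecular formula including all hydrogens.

Heavy atoms from the SMILES: 17 C, 1 Cl, 1 N, 6 O.
Implicit hydrogens by atom environment:
  7 × C (aromatic): no H
  5 × C (aromatic): 1 H each → 5
  4 × C: no H
  3 × O: no H
  2 × O: 1 H each → 2
  1 × C: 2 H
  1 × Cl: no H
  1 × N: no H
  1 × O (charge -1): no H
  Total hydrogens = 9.
Net charge -1.
Molecular formula: C17H9ClNO6-

C17H9ClNO6-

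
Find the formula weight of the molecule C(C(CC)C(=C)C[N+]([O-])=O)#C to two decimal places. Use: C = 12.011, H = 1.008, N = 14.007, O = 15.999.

Molecular formula: C8H11NO2.
M = 8×12.011 + 11×1.008 + 1×14.007 + 2×15.999 = 153.18 g/mol.

153.18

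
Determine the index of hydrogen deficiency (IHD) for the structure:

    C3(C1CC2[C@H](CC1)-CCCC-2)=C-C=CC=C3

6

Molecular formula from the SMILES: C16H22.
DoU = (2C + 2 + N − H − X)/2 = (2·16 + 2 + 0 − 22 − 0)/2 = 12/2 = 6.
(Structurally: 3 ring(s) + 3 π bond(s) = 6.)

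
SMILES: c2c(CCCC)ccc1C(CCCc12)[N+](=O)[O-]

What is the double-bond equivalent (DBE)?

Molecular formula from the SMILES: C14H19NO2.
DoU = (2C + 2 + N − H − X)/2 = (2·14 + 2 + 1 − 19 − 0)/2 = 12/2 = 6.
(Structurally: 2 ring(s) + 4 π bond(s) = 6.)

6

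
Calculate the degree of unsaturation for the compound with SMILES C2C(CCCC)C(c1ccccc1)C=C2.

Molecular formula from the SMILES: C15H20.
DoU = (2C + 2 + N − H − X)/2 = (2·15 + 2 + 0 − 20 − 0)/2 = 12/2 = 6.
(Structurally: 2 ring(s) + 4 π bond(s) = 6.)

6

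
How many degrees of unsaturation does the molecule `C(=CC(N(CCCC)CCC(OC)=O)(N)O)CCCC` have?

2

Molecular formula from the SMILES: C15H30N2O3.
DoU = (2C + 2 + N − H − X)/2 = (2·15 + 2 + 2 − 30 − 0)/2 = 4/2 = 2.
(Structurally: 0 ring(s) + 2 π bond(s) = 2.)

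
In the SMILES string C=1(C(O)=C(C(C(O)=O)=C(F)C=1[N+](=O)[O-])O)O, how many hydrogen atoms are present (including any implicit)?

Hydrogens are implicit in SMILES; fill each atom to its normal valence:
  6 × C (aromatic): no H
  4 × O: 1 H each → 4
  2 × O: no H
  1 × C: no H
  1 × F: no H
  1 × N (charge +1): no H
  1 × O (charge -1): no H
  Total hydrogens = 4.

4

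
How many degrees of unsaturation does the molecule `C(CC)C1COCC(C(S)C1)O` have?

1

Molecular formula from the SMILES: C9H18O2S.
DoU = (2C + 2 + N − H − X)/2 = (2·9 + 2 + 0 − 18 − 0)/2 = 2/2 = 1.
(Structurally: 1 ring(s) + 0 π bond(s) = 1.)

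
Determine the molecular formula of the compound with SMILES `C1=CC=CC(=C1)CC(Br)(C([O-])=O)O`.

Heavy atoms from the SMILES: 1 Br, 9 C, 3 O.
Implicit hydrogens by atom environment:
  5 × C (aromatic): 1 H each → 5
  2 × C: no H
  1 × Br: no H
  1 × C: 2 H
  1 × C (aromatic): no H
  1 × O: 1 H
  1 × O: no H
  1 × O (charge -1): no H
  Total hydrogens = 8.
Net charge -1.
Molecular formula: C9H8BrO3-

C9H8BrO3-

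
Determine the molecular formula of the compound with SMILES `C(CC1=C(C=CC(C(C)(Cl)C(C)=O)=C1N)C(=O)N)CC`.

C15H21ClN2O2

Heavy atoms from the SMILES: 15 C, 1 Cl, 2 N, 2 O.
Implicit hydrogens by atom environment:
  4 × C (aromatic): no H
  3 × C: 3 H each → 9
  3 × C: 2 H each → 6
  3 × C: no H
  2 × C (aromatic): 1 H each → 2
  2 × N: 2 H each → 4
  2 × O: no H
  1 × Cl: no H
  Total hydrogens = 21.
Molecular formula: C15H21ClN2O2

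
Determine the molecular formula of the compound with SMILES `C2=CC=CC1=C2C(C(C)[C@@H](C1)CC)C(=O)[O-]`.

C14H17O2-

Heavy atoms from the SMILES: 14 C, 2 O.
Implicit hydrogens by atom environment:
  4 × C (aromatic): 1 H each → 4
  3 × C: 1 H each → 3
  2 × C: 3 H each → 6
  2 × C: 2 H each → 4
  2 × C (aromatic): no H
  1 × C: no H
  1 × O: no H
  1 × O (charge -1): no H
  Total hydrogens = 17.
Net charge -1.
Molecular formula: C14H17O2-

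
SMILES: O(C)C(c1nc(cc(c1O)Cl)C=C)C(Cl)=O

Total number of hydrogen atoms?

Hydrogens are implicit in SMILES; fill each atom to its normal valence:
  4 × C (aromatic): no H
  2 × C: 1 H each → 2
  2 × Cl: no H
  2 × O: no H
  1 × C: 3 H
  1 × C: 2 H
  1 × C (aromatic): 1 H
  1 × C: no H
  1 × N (aromatic): no H
  1 × O: 1 H
  Total hydrogens = 9.

9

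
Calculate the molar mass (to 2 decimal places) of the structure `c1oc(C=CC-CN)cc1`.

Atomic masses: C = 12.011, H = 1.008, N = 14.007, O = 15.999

Molecular formula: C8H11NO.
M = 8×12.011 + 11×1.008 + 1×14.007 + 1×15.999 = 137.18 g/mol.

137.18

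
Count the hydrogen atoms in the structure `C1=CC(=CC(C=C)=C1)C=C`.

Hydrogens are implicit in SMILES; fill each atom to its normal valence:
  4 × C (aromatic): 1 H each → 4
  2 × C: 2 H each → 4
  2 × C: 1 H each → 2
  2 × C (aromatic): no H
  Total hydrogens = 10.

10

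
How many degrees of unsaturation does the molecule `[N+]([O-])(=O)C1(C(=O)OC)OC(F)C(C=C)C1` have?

4

Molecular formula from the SMILES: C8H10FNO5.
DoU = (2C + 2 + N − H − X)/2 = (2·8 + 2 + 1 − 10 − 1)/2 = 8/2 = 4.
(Structurally: 1 ring(s) + 3 π bond(s) = 4.)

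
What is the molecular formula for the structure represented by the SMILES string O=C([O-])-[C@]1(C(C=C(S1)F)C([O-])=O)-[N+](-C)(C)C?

C9H11FNO4S-

Heavy atoms from the SMILES: 9 C, 1 F, 1 N, 4 O, 1 S.
Implicit hydrogens by atom environment:
  4 × C: no H
  3 × C: 3 H each → 9
  2 × C: 1 H each → 2
  2 × O: no H
  2 × O (charge -1): no H
  1 × F: no H
  1 × N (charge +1): no H
  1 × S: no H
  Total hydrogens = 11.
Net charge -1.
Molecular formula: C9H11FNO4S-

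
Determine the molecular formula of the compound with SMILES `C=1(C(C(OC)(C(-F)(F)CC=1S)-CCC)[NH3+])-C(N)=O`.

C11H19F2N2O2S+

Heavy atoms from the SMILES: 11 C, 2 F, 2 N, 2 O, 1 S.
Implicit hydrogens by atom environment:
  5 × C: no H
  3 × C: 2 H each → 6
  2 × C: 3 H each → 6
  2 × F: no H
  2 × O: no H
  1 × C: 1 H
  1 × N (charge +1): 3 H
  1 × N: 2 H
  1 × S: 1 H
  Total hydrogens = 19.
Net charge +1.
Molecular formula: C11H19F2N2O2S+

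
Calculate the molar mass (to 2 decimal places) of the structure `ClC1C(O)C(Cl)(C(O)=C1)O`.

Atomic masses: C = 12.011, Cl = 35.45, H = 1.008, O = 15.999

185.00

Molecular formula: C5H6Cl2O3.
M = 5×12.011 + 2×35.45 + 6×1.008 + 3×15.999 = 185.00 g/mol.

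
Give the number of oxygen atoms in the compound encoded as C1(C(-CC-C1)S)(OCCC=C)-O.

2

The symbol for oxygen appears 2 times in the SMILES.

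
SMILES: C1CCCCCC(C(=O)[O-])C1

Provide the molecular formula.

C9H15O2-

Heavy atoms from the SMILES: 9 C, 2 O.
Implicit hydrogens by atom environment:
  7 × C: 2 H each → 14
  1 × C: 1 H
  1 × C: no H
  1 × O: no H
  1 × O (charge -1): no H
  Total hydrogens = 15.
Net charge -1.
Molecular formula: C9H15O2-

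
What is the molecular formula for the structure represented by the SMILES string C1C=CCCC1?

C6H10

Heavy atoms from the SMILES: 6 C.
Implicit hydrogens by atom environment:
  4 × C: 2 H each → 8
  2 × C: 1 H each → 2
  Total hydrogens = 10.
Molecular formula: C6H10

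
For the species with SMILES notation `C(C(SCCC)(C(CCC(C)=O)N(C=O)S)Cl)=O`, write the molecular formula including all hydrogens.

C11H18ClNO3S2

Heavy atoms from the SMILES: 11 C, 1 Cl, 1 N, 3 O, 2 S.
Implicit hydrogens by atom environment:
  4 × C: 2 H each → 8
  3 × C: 1 H each → 3
  3 × O: no H
  2 × C: 3 H each → 6
  2 × C: no H
  1 × Cl: no H
  1 × N: no H
  1 × S: 1 H
  1 × S: no H
  Total hydrogens = 18.
Molecular formula: C11H18ClNO3S2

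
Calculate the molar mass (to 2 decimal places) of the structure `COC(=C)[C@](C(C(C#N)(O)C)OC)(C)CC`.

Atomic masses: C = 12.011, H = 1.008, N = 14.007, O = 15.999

227.30

Molecular formula: C12H21NO3.
M = 12×12.011 + 21×1.008 + 1×14.007 + 3×15.999 = 227.30 g/mol.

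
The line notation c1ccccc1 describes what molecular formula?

C6H6

Heavy atoms from the SMILES: 6 C.
Implicit hydrogens by atom environment:
  6 × C (aromatic): 1 H each → 6
  Total hydrogens = 6.
Molecular formula: C6H6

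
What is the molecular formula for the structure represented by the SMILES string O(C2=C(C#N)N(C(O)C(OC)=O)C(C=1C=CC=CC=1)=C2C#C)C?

Heavy atoms from the SMILES: 17 C, 2 N, 4 O.
Implicit hydrogens by atom environment:
  5 × C (aromatic): 1 H each → 5
  5 × C (aromatic): no H
  3 × C: no H
  3 × O: no H
  2 × C: 3 H each → 6
  2 × C: 1 H each → 2
  1 × N (aromatic): no H
  1 × N: no H
  1 × O: 1 H
  Total hydrogens = 14.
Molecular formula: C17H14N2O4

C17H14N2O4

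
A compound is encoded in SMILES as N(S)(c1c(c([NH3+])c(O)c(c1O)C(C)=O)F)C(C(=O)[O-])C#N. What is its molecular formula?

Heavy atoms from the SMILES: 11 C, 1 F, 3 N, 5 O, 1 S.
Implicit hydrogens by atom environment:
  6 × C (aromatic): no H
  3 × C: no H
  2 × N: no H
  2 × O: 1 H each → 2
  2 × O: no H
  1 × C: 3 H
  1 × C: 1 H
  1 × F: no H
  1 × N (charge +1): 3 H
  1 × O (charge -1): no H
  1 × S: 1 H
  Total hydrogens = 10.
Molecular formula: C11H10FN3O5S

C11H10FN3O5S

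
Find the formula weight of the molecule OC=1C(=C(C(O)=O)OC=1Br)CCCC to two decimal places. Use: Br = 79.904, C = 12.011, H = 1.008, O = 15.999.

Molecular formula: C9H11BrO4.
M = 1×79.904 + 9×12.011 + 11×1.008 + 4×15.999 = 263.09 g/mol.

263.09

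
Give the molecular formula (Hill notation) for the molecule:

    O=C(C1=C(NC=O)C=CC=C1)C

Heavy atoms from the SMILES: 9 C, 1 N, 2 O.
Implicit hydrogens by atom environment:
  4 × C (aromatic): 1 H each → 4
  2 × C (aromatic): no H
  2 × O: no H
  1 × C: 3 H
  1 × C: 1 H
  1 × C: no H
  1 × N: 1 H
  Total hydrogens = 9.
Molecular formula: C9H9NO2

C9H9NO2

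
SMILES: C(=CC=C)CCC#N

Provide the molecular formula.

C7H9N

Heavy atoms from the SMILES: 7 C, 1 N.
Implicit hydrogens by atom environment:
  3 × C: 2 H each → 6
  3 × C: 1 H each → 3
  1 × C: no H
  1 × N: no H
  Total hydrogens = 9.
Molecular formula: C7H9N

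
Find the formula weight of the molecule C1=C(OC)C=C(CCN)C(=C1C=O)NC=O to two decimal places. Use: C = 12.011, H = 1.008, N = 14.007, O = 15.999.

Molecular formula: C11H14N2O3.
M = 11×12.011 + 14×1.008 + 2×14.007 + 3×15.999 = 222.24 g/mol.

222.24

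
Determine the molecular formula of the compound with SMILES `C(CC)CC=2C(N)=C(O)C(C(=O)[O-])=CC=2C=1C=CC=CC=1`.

Heavy atoms from the SMILES: 17 C, 1 N, 3 O.
Implicit hydrogens by atom environment:
  6 × C (aromatic): 1 H each → 6
  6 × C (aromatic): no H
  3 × C: 2 H each → 6
  1 × C: 3 H
  1 × C: no H
  1 × N: 2 H
  1 × O: 1 H
  1 × O: no H
  1 × O (charge -1): no H
  Total hydrogens = 18.
Net charge -1.
Molecular formula: C17H18NO3-

C17H18NO3-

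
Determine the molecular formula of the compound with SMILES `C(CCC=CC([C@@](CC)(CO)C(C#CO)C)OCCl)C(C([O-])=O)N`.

C17H27ClNO5-

Heavy atoms from the SMILES: 17 C, 1 Cl, 1 N, 5 O.
Implicit hydrogens by atom environment:
  6 × C: 2 H each → 12
  5 × C: 1 H each → 5
  4 × C: no H
  2 × C: 3 H each → 6
  2 × O: 1 H each → 2
  2 × O: no H
  1 × Cl: no H
  1 × N: 2 H
  1 × O (charge -1): no H
  Total hydrogens = 27.
Net charge -1.
Molecular formula: C17H27ClNO5-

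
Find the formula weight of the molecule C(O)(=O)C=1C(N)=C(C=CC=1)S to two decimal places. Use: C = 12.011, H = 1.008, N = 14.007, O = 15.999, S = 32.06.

169.20

Molecular formula: C7H7NO2S.
M = 7×12.011 + 7×1.008 + 1×14.007 + 2×15.999 + 1×32.06 = 169.20 g/mol.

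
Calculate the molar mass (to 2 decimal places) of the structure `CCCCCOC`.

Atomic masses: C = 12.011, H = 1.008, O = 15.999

Molecular formula: C6H14O.
M = 6×12.011 + 14×1.008 + 1×15.999 = 102.18 g/mol.

102.18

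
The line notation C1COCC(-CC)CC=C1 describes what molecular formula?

Heavy atoms from the SMILES: 9 C, 1 O.
Implicit hydrogens by atom environment:
  5 × C: 2 H each → 10
  3 × C: 1 H each → 3
  1 × C: 3 H
  1 × O: no H
  Total hydrogens = 16.
Molecular formula: C9H16O

C9H16O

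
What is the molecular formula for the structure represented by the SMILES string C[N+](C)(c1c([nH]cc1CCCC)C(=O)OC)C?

C13H23N2O2+

Heavy atoms from the SMILES: 13 C, 2 N, 2 O.
Implicit hydrogens by atom environment:
  5 × C: 3 H each → 15
  3 × C: 2 H each → 6
  3 × C (aromatic): no H
  2 × O: no H
  1 × C (aromatic): 1 H
  1 × C: no H
  1 × N (aromatic): 1 H
  1 × N (charge +1): no H
  Total hydrogens = 23.
Net charge +1.
Molecular formula: C13H23N2O2+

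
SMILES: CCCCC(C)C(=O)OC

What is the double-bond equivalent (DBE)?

1

Molecular formula from the SMILES: C8H16O2.
DoU = (2C + 2 + N − H − X)/2 = (2·8 + 2 + 0 − 16 − 0)/2 = 2/2 = 1.
(Structurally: 0 ring(s) + 1 π bond(s) = 1.)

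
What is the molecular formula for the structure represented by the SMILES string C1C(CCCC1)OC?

Heavy atoms from the SMILES: 7 C, 1 O.
Implicit hydrogens by atom environment:
  5 × C: 2 H each → 10
  1 × C: 3 H
  1 × C: 1 H
  1 × O: no H
  Total hydrogens = 14.
Molecular formula: C7H14O

C7H14O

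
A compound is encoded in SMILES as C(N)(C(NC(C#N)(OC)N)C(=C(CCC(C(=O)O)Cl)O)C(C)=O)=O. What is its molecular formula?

Heavy atoms from the SMILES: 13 C, 1 Cl, 4 N, 6 O.
Implicit hydrogens by atom environment:
  7 × C: no H
  4 × O: no H
  2 × C: 3 H each → 6
  2 × C: 2 H each → 4
  2 × C: 1 H each → 2
  2 × N: 2 H each → 4
  2 × O: 1 H each → 2
  1 × Cl: no H
  1 × N: 1 H
  1 × N: no H
  Total hydrogens = 19.
Molecular formula: C13H19ClN4O6

C13H19ClN4O6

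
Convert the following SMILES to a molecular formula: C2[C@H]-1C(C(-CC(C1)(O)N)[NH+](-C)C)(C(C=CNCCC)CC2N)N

Heavy atoms from the SMILES: 17 C, 5 N, 1 O.
Implicit hydrogens by atom environment:
  6 × C: 2 H each → 12
  6 × C: 1 H each → 6
  3 × C: 3 H each → 9
  3 × N: 2 H each → 6
  2 × C: no H
  1 × N: 1 H
  1 × N (charge +1): 1 H
  1 × O: 1 H
  Total hydrogens = 36.
Net charge +1.
Molecular formula: C17H36N5O+

C17H36N5O+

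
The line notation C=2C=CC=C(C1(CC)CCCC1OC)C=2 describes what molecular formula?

Heavy atoms from the SMILES: 14 C, 1 O.
Implicit hydrogens by atom environment:
  5 × C (aromatic): 1 H each → 5
  4 × C: 2 H each → 8
  2 × C: 3 H each → 6
  1 × C: 1 H
  1 × C: no H
  1 × C (aromatic): no H
  1 × O: no H
  Total hydrogens = 20.
Molecular formula: C14H20O

C14H20O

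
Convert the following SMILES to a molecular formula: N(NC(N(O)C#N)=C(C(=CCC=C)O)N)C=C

C10H15N5O2

Heavy atoms from the SMILES: 10 C, 5 N, 2 O.
Implicit hydrogens by atom environment:
  4 × C: no H
  3 × C: 2 H each → 6
  3 × C: 1 H each → 3
  2 × N: 1 H each → 2
  2 × N: no H
  2 × O: 1 H each → 2
  1 × N: 2 H
  Total hydrogens = 15.
Molecular formula: C10H15N5O2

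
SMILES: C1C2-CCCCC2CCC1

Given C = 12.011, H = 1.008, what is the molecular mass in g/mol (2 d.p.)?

Molecular formula: C10H18.
M = 10×12.011 + 18×1.008 = 138.25 g/mol.

138.25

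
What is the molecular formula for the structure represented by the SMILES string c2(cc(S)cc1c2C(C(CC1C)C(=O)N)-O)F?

Heavy atoms from the SMILES: 12 C, 1 F, 1 N, 2 O, 1 S.
Implicit hydrogens by atom environment:
  4 × C (aromatic): no H
  3 × C: 1 H each → 3
  2 × C (aromatic): 1 H each → 2
  1 × C: 3 H
  1 × C: 2 H
  1 × C: no H
  1 × F: no H
  1 × N: 2 H
  1 × O: 1 H
  1 × O: no H
  1 × S: 1 H
  Total hydrogens = 14.
Molecular formula: C12H14FNO2S

C12H14FNO2S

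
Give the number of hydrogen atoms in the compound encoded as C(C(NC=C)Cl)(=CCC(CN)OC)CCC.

Hydrogens are implicit in SMILES; fill each atom to its normal valence:
  5 × C: 2 H each → 10
  4 × C: 1 H each → 4
  2 × C: 3 H each → 6
  1 × C: no H
  1 × Cl: no H
  1 × N: 2 H
  1 × N: 1 H
  1 × O: no H
  Total hydrogens = 23.

23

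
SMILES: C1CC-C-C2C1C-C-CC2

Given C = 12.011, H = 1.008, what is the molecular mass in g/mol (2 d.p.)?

138.25

Molecular formula: C10H18.
M = 10×12.011 + 18×1.008 = 138.25 g/mol.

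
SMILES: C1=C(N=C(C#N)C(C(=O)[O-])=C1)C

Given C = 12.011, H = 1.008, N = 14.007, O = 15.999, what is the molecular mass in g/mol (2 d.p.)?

Molecular formula: C8H5N2O2-.
M = 8×12.011 + 5×1.008 + 2×14.007 + 2×15.999 = 161.14 g/mol.

161.14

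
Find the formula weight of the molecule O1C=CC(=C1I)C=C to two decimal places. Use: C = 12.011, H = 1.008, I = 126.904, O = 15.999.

220.01

Molecular formula: C6H5IO.
M = 6×12.011 + 5×1.008 + 1×126.904 + 1×15.999 = 220.01 g/mol.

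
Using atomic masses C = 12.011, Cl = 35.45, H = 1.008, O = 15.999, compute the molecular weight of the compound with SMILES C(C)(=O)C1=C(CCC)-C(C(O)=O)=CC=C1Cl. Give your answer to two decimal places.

240.68

Molecular formula: C12H13ClO3.
M = 12×12.011 + 1×35.45 + 13×1.008 + 3×15.999 = 240.68 g/mol.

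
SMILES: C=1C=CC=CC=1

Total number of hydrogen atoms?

6

Hydrogens are implicit in SMILES; fill each atom to its normal valence:
  6 × C (aromatic): 1 H each → 6
  Total hydrogens = 6.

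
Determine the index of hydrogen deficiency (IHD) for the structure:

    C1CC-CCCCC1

1

Molecular formula from the SMILES: C8H16.
DoU = (2C + 2 + N − H − X)/2 = (2·8 + 2 + 0 − 16 − 0)/2 = 2/2 = 1.
(Structurally: 1 ring(s) + 0 π bond(s) = 1.)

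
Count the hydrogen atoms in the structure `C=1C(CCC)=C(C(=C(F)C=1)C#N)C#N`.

9

Hydrogens are implicit in SMILES; fill each atom to its normal valence:
  4 × C (aromatic): no H
  2 × C: 2 H each → 4
  2 × C (aromatic): 1 H each → 2
  2 × C: no H
  2 × N: no H
  1 × C: 3 H
  1 × F: no H
  Total hydrogens = 9.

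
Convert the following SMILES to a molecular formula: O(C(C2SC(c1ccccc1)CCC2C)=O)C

Heavy atoms from the SMILES: 14 C, 2 O, 1 S.
Implicit hydrogens by atom environment:
  5 × C (aromatic): 1 H each → 5
  3 × C: 1 H each → 3
  2 × C: 3 H each → 6
  2 × C: 2 H each → 4
  2 × O: no H
  1 × C (aromatic): no H
  1 × C: no H
  1 × S: no H
  Total hydrogens = 18.
Molecular formula: C14H18O2S

C14H18O2S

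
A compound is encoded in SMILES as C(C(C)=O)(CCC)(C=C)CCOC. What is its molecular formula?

Heavy atoms from the SMILES: 11 C, 2 O.
Implicit hydrogens by atom environment:
  5 × C: 2 H each → 10
  3 × C: 3 H each → 9
  2 × C: no H
  2 × O: no H
  1 × C: 1 H
  Total hydrogens = 20.
Molecular formula: C11H20O2

C11H20O2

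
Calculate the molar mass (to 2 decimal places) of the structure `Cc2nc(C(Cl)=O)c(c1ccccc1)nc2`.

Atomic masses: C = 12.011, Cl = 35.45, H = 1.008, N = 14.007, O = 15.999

Molecular formula: C12H9ClN2O.
M = 12×12.011 + 1×35.45 + 9×1.008 + 2×14.007 + 1×15.999 = 232.67 g/mol.

232.67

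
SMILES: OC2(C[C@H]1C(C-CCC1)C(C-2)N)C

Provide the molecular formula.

Heavy atoms from the SMILES: 11 C, 1 N, 1 O.
Implicit hydrogens by atom environment:
  6 × C: 2 H each → 12
  3 × C: 1 H each → 3
  1 × C: 3 H
  1 × C: no H
  1 × N: 2 H
  1 × O: 1 H
  Total hydrogens = 21.
Molecular formula: C11H21NO

C11H21NO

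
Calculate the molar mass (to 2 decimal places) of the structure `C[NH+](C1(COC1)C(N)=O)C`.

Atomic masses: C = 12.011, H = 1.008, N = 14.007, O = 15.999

Molecular formula: C6H13N2O2+.
M = 6×12.011 + 13×1.008 + 2×14.007 + 2×15.999 = 145.18 g/mol.

145.18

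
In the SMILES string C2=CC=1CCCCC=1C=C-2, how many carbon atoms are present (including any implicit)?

The symbol for carbon appears 10 times in the SMILES.

10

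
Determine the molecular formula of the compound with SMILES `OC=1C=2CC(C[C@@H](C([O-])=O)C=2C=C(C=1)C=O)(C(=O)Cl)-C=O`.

C14H10ClO6-

Heavy atoms from the SMILES: 14 C, 1 Cl, 6 O.
Implicit hydrogens by atom environment:
  4 × C (aromatic): no H
  4 × O: no H
  3 × C: 1 H each → 3
  3 × C: no H
  2 × C: 2 H each → 4
  2 × C (aromatic): 1 H each → 2
  1 × Cl: no H
  1 × O: 1 H
  1 × O (charge -1): no H
  Total hydrogens = 10.
Net charge -1.
Molecular formula: C14H10ClO6-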